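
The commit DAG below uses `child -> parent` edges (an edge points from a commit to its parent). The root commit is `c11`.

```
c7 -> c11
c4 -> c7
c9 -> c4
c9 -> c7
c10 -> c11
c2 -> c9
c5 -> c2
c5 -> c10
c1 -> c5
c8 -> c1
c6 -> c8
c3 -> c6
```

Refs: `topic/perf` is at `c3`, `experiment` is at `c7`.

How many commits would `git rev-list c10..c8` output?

7

Reachable from c8: {c1, c10, c11, c2, c4, c5, c7, c8, c9}.
Reachable from c10: {c10, c11}.
In c8's history but not c10's: {c1, c2, c4, c5, c7, c8, c9} — 7 commits.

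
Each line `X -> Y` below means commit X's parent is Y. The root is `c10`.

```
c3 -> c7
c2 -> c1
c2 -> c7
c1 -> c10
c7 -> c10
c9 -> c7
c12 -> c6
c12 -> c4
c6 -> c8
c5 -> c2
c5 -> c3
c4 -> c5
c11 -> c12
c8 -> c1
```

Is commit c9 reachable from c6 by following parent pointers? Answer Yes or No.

Ancestors of c6: {c1, c10, c6, c8}.
c9 is not in that set, so it is not an ancestor of c6.

No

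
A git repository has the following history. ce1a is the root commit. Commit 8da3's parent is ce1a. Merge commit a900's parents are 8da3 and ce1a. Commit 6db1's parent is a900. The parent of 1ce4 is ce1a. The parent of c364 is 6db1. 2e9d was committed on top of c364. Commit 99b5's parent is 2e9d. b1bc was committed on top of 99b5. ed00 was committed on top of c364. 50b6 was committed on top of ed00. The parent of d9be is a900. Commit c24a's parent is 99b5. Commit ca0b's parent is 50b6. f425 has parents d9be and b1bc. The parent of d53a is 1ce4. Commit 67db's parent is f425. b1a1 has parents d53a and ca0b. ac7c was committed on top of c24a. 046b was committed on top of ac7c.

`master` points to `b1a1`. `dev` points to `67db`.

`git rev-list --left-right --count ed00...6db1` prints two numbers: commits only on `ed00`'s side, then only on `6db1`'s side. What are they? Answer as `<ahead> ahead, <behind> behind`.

2 ahead, 0 behind

Reachable from ed00: {6db1, 8da3, a900, c364, ce1a, ed00}.
Reachable from 6db1: {6db1, 8da3, a900, ce1a}.
Only in ed00's history (ahead): {c364, ed00} — 2.
Only in 6db1's history (behind): {} — 0.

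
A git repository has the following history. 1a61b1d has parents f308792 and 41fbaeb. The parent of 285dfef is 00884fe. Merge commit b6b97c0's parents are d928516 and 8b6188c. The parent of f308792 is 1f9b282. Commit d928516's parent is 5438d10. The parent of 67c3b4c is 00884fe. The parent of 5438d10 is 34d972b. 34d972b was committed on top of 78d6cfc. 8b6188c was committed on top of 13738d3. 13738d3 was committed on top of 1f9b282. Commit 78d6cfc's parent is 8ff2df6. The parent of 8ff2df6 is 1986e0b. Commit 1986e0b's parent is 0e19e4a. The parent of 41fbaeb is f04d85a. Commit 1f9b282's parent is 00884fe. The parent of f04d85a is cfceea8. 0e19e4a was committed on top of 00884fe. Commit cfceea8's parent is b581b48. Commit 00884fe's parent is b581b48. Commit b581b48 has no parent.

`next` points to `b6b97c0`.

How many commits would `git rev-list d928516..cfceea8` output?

1

Reachable from cfceea8: {b581b48, cfceea8}.
Reachable from d928516: {00884fe, 0e19e4a, 1986e0b, 34d972b, 5438d10, 78d6cfc, 8ff2df6, b581b48, d928516}.
In cfceea8's history but not d928516's: {cfceea8} — 1 commit.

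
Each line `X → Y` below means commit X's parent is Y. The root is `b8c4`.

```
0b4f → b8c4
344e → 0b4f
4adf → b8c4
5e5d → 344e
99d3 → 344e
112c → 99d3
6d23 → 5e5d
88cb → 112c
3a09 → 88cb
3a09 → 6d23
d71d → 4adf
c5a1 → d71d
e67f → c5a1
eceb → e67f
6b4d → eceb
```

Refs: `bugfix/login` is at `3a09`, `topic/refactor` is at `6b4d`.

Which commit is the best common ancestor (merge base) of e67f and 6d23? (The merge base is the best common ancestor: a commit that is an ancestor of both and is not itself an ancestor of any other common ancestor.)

Ancestors of e67f: {4adf, b8c4, c5a1, d71d, e67f}.
Ancestors of 6d23: {0b4f, 344e, 5e5d, 6d23, b8c4}.
Common ancestors: {b8c4}.
The only common ancestor is b8c4, so it is the merge base.

b8c4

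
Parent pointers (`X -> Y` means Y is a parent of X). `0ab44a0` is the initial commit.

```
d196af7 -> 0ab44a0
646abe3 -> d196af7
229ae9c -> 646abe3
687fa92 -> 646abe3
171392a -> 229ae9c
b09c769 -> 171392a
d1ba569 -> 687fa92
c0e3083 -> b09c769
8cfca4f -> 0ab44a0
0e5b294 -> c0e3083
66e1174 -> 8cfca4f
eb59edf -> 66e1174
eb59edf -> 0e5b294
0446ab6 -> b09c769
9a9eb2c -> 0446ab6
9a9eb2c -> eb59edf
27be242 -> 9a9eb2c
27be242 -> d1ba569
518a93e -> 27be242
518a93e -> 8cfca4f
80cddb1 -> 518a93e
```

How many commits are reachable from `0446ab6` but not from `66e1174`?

Reachable from 0446ab6: {0446ab6, 0ab44a0, 171392a, 229ae9c, 646abe3, b09c769, d196af7}.
Reachable from 66e1174: {0ab44a0, 66e1174, 8cfca4f}.
In 0446ab6's history but not 66e1174's: {0446ab6, 171392a, 229ae9c, 646abe3, b09c769, d196af7} — 6 commits.

6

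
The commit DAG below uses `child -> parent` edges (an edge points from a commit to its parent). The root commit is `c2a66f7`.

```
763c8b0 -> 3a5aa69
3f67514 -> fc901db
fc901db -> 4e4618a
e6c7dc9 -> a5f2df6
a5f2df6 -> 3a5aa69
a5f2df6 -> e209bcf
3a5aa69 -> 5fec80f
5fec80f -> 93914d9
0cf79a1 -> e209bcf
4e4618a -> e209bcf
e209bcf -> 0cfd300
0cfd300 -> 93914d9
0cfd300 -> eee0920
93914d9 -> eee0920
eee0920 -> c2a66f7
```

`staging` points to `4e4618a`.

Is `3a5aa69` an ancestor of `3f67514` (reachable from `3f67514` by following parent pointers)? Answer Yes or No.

No

Ancestors of 3f67514: {0cfd300, 3f67514, 4e4618a, 93914d9, c2a66f7, e209bcf, eee0920, fc901db}.
3a5aa69 is not in that set, so it is not an ancestor of 3f67514.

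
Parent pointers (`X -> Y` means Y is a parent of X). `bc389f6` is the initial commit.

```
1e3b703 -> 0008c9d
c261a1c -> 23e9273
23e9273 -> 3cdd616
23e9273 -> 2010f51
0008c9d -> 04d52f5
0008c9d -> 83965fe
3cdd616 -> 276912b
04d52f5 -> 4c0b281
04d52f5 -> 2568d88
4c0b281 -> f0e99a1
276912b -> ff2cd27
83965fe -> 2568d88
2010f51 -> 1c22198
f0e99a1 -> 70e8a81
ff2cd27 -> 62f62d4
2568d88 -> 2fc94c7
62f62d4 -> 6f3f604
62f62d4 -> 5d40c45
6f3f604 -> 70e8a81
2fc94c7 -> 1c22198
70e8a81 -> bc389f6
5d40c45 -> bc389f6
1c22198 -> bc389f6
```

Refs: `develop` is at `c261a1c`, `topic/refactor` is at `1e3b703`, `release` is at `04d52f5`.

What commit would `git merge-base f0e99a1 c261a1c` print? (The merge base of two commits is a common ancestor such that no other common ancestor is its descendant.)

70e8a81

Ancestors of f0e99a1: {70e8a81, bc389f6, f0e99a1}.
Ancestors of c261a1c: {1c22198, 2010f51, 23e9273, 276912b, 3cdd616, 5d40c45, 62f62d4, 6f3f604, 70e8a81, bc389f6, c261a1c, ff2cd27}.
Common ancestors: {70e8a81, bc389f6}.
Among these, 70e8a81 is not an ancestor of any other common ancestor — it is the merge base.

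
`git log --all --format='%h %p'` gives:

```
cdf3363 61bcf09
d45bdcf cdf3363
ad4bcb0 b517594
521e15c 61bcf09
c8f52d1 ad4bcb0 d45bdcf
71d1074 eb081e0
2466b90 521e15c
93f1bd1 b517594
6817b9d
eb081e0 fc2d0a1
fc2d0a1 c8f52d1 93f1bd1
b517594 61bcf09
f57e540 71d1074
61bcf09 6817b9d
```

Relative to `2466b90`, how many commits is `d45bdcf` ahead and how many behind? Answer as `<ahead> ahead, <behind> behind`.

2 ahead, 2 behind

Reachable from d45bdcf: {61bcf09, 6817b9d, cdf3363, d45bdcf}.
Reachable from 2466b90: {2466b90, 521e15c, 61bcf09, 6817b9d}.
Only in d45bdcf's history (ahead): {cdf3363, d45bdcf} — 2.
Only in 2466b90's history (behind): {2466b90, 521e15c} — 2.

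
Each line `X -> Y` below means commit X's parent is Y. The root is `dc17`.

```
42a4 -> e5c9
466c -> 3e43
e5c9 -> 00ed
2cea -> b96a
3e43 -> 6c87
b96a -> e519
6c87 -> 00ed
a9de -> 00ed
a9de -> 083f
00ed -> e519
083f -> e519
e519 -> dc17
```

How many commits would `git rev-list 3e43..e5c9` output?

Reachable from e5c9: {00ed, dc17, e519, e5c9}.
Reachable from 3e43: {00ed, 3e43, 6c87, dc17, e519}.
In e5c9's history but not 3e43's: {e5c9} — 1 commit.

1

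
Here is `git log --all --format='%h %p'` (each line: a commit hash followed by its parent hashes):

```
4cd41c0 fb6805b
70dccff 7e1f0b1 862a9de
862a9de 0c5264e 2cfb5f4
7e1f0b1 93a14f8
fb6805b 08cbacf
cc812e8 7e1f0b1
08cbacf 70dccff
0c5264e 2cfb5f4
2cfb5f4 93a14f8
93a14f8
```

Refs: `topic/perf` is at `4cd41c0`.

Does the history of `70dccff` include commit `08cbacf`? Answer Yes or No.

Ancestors of 70dccff: {0c5264e, 2cfb5f4, 70dccff, 7e1f0b1, 862a9de, 93a14f8}.
08cbacf is not in that set, so it is not an ancestor of 70dccff.

No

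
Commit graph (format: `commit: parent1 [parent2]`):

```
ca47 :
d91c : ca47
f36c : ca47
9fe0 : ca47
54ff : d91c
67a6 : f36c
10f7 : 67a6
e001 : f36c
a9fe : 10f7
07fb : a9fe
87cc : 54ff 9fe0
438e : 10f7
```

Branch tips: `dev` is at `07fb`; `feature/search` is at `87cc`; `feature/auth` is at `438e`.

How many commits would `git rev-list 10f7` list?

Walking parent pointers from 10f7: reachable set = {10f7, 67a6, ca47, f36c}.
That is 4 commits.

4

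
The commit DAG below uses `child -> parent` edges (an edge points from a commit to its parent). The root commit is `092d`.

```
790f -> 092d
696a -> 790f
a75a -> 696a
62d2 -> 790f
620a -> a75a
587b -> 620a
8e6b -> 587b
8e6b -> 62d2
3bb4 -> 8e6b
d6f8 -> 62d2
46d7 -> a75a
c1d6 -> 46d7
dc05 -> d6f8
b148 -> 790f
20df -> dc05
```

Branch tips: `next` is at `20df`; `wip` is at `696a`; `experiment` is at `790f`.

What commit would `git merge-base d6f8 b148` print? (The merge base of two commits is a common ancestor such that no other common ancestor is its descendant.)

790f

Ancestors of d6f8: {092d, 62d2, 790f, d6f8}.
Ancestors of b148: {092d, 790f, b148}.
Common ancestors: {092d, 790f}.
Among these, 790f is not an ancestor of any other common ancestor — it is the merge base.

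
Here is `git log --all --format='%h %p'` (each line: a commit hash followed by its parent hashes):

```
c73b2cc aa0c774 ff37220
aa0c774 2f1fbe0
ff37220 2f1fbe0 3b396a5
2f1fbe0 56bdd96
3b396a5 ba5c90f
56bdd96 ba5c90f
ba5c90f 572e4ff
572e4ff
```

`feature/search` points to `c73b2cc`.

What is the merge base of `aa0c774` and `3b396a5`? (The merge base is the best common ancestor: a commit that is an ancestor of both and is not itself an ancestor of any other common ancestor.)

Ancestors of aa0c774: {2f1fbe0, 56bdd96, 572e4ff, aa0c774, ba5c90f}.
Ancestors of 3b396a5: {3b396a5, 572e4ff, ba5c90f}.
Common ancestors: {572e4ff, ba5c90f}.
Among these, ba5c90f is not an ancestor of any other common ancestor — it is the merge base.

ba5c90f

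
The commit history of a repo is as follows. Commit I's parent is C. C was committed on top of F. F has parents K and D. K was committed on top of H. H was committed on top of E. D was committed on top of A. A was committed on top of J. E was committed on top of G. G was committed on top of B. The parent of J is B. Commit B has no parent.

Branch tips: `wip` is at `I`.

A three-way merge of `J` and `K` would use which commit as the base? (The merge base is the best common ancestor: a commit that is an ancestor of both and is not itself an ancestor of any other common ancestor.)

Ancestors of J: {B, J}.
Ancestors of K: {B, E, G, H, K}.
Common ancestors: {B}.
The only common ancestor is B, so it is the merge base.

B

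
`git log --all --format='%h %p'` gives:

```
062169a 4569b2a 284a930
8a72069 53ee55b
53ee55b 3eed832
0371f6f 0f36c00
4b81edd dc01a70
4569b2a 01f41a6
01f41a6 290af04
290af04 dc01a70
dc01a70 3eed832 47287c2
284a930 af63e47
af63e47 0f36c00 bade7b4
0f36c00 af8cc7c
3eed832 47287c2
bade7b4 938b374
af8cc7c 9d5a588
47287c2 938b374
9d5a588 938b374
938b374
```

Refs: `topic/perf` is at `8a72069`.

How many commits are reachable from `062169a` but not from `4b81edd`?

Reachable from 062169a: {01f41a6, 062169a, 0f36c00, 284a930, 290af04, 3eed832, 4569b2a, 47287c2, 938b374, 9d5a588, af63e47, af8cc7c, bade7b4, dc01a70}.
Reachable from 4b81edd: {3eed832, 47287c2, 4b81edd, 938b374, dc01a70}.
In 062169a's history but not 4b81edd's: {01f41a6, 062169a, 0f36c00, 284a930, 290af04, 4569b2a, 9d5a588, af63e47, af8cc7c, bade7b4} — 10 commits.

10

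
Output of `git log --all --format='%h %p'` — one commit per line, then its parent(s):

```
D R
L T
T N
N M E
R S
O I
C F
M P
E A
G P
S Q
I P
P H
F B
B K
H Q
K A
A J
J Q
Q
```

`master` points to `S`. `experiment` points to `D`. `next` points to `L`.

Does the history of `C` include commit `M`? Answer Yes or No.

No

Ancestors of C: {A, B, C, F, J, K, Q}.
M is not in that set, so it is not an ancestor of C.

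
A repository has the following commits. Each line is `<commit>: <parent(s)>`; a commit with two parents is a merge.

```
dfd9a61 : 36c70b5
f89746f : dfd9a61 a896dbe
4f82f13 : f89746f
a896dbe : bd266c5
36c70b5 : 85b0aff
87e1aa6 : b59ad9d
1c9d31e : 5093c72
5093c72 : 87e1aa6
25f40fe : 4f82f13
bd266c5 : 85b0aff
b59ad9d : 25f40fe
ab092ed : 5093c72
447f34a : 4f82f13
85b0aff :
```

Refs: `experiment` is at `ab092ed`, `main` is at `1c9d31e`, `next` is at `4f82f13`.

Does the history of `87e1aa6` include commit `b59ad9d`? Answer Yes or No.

Ancestors of 87e1aa6 (commits reachable by following parents): {25f40fe, 36c70b5, 4f82f13, 85b0aff, 87e1aa6, a896dbe, b59ad9d, bd266c5, dfd9a61, f89746f}.
b59ad9d is in that set, so it is an ancestor of 87e1aa6.

Yes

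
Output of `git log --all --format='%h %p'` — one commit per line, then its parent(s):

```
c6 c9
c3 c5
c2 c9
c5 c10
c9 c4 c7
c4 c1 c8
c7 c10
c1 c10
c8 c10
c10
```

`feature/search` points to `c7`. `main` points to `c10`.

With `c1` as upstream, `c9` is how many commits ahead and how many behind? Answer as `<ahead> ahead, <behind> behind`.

Reachable from c9: {c1, c10, c4, c7, c8, c9}.
Reachable from c1: {c1, c10}.
Only in c9's history (ahead): {c4, c7, c8, c9} — 4.
Only in c1's history (behind): {} — 0.

4 ahead, 0 behind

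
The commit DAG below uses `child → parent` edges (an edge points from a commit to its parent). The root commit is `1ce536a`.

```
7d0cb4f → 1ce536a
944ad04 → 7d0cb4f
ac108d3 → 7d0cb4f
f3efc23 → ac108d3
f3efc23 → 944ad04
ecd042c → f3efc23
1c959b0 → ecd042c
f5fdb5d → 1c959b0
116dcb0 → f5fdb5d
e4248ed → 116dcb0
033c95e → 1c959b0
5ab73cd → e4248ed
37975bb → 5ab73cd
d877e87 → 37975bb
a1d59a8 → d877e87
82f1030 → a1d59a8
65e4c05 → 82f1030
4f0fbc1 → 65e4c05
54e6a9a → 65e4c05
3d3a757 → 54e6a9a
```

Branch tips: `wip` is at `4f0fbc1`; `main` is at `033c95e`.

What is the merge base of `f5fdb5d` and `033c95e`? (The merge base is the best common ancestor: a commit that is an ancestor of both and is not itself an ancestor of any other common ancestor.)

Ancestors of f5fdb5d: {1c959b0, 1ce536a, 7d0cb4f, 944ad04, ac108d3, ecd042c, f3efc23, f5fdb5d}.
Ancestors of 033c95e: {033c95e, 1c959b0, 1ce536a, 7d0cb4f, 944ad04, ac108d3, ecd042c, f3efc23}.
Common ancestors: {1c959b0, 1ce536a, 7d0cb4f, 944ad04, ac108d3, ecd042c, f3efc23}.
Among these, 1c959b0 is not an ancestor of any other common ancestor — it is the merge base.

1c959b0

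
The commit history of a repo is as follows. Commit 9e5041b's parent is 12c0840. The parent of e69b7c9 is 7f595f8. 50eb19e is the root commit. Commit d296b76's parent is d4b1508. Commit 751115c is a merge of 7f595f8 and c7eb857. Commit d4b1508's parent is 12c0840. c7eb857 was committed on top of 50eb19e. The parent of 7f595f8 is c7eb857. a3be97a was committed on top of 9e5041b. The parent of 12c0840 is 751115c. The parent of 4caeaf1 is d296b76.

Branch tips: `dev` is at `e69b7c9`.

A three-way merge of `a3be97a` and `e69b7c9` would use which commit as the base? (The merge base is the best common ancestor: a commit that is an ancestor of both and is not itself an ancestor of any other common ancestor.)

7f595f8

Ancestors of a3be97a: {12c0840, 50eb19e, 751115c, 7f595f8, 9e5041b, a3be97a, c7eb857}.
Ancestors of e69b7c9: {50eb19e, 7f595f8, c7eb857, e69b7c9}.
Common ancestors: {50eb19e, 7f595f8, c7eb857}.
Among these, 7f595f8 is not an ancestor of any other common ancestor — it is the merge base.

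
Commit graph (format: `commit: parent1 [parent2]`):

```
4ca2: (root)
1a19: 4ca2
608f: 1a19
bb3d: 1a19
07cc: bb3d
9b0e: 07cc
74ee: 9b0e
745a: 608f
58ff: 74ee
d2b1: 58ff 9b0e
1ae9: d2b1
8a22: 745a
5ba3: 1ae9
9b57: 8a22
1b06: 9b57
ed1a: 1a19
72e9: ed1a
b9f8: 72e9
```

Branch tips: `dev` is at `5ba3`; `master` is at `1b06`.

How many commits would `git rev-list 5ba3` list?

Walking parent pointers from 5ba3: reachable set = {07cc, 1a19, 1ae9, 4ca2, 58ff, 5ba3, 74ee, 9b0e, bb3d, d2b1}.
That is 10 commits.

10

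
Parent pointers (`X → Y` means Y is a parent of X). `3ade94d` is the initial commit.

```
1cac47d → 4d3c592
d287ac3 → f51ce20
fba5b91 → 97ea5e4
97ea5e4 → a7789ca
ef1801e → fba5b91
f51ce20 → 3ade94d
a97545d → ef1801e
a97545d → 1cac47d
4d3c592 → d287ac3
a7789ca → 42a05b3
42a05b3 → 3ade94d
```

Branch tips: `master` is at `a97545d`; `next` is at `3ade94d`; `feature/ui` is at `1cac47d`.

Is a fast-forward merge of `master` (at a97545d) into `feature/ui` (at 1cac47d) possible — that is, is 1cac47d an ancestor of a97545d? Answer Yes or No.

Yes

A fast-forward from 1cac47d to a97545d is possible iff 1cac47d is an ancestor of a97545d.
Ancestors of a97545d: {1cac47d, 3ade94d, 42a05b3, 4d3c592, 97ea5e4, a7789ca, a97545d, d287ac3, ef1801e, f51ce20, fba5b91}.
1cac47d is among them, so fast-forward is possible.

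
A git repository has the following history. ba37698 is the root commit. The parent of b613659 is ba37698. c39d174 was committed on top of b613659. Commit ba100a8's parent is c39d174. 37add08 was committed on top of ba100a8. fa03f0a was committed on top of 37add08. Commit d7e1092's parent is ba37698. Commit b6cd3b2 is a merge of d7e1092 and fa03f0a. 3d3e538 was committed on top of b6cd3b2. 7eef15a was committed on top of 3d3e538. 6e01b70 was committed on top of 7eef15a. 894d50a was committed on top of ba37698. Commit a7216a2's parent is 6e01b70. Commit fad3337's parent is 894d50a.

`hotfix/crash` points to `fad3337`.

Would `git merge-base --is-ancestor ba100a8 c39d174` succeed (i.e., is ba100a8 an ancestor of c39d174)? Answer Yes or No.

Ancestors of c39d174: {b613659, ba37698, c39d174}.
ba100a8 is not in that set, so it is not an ancestor of c39d174.

No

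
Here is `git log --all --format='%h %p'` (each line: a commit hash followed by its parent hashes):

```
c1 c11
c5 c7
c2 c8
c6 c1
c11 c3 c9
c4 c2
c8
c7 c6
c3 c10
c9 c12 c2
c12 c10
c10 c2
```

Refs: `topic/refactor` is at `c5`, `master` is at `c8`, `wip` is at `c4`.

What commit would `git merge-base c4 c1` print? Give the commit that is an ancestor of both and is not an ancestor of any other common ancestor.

Ancestors of c4: {c2, c4, c8}.
Ancestors of c1: {c1, c10, c11, c12, c2, c3, c8, c9}.
Common ancestors: {c2, c8}.
Among these, c2 is not an ancestor of any other common ancestor — it is the merge base.

c2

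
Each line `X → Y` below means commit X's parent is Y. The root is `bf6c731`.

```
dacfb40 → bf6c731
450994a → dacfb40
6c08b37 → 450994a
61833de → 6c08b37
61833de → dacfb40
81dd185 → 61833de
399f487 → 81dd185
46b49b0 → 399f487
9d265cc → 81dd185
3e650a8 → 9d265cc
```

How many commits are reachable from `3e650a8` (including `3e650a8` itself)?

8

Walking parent pointers from 3e650a8: reachable set = {3e650a8, 450994a, 61833de, 6c08b37, 81dd185, 9d265cc, bf6c731, dacfb40}.
That is 8 commits.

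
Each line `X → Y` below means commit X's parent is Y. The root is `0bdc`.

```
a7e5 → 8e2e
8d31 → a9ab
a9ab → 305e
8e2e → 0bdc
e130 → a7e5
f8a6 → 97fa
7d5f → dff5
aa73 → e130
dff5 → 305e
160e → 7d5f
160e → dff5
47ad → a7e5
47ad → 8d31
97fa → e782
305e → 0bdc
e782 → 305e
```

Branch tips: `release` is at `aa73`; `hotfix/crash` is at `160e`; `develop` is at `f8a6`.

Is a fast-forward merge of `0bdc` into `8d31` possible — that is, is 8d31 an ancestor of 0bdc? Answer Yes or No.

No

A fast-forward from 8d31 to 0bdc is possible iff 8d31 is an ancestor of 0bdc.
Ancestors of 0bdc: {0bdc}.
8d31 is not among them, so fast-forward is not possible.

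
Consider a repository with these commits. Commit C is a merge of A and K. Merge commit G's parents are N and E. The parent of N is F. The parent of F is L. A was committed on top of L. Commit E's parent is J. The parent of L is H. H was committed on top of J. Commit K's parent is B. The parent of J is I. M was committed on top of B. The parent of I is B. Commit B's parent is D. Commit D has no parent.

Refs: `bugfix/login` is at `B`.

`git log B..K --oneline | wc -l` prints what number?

1

Reachable from K: {B, D, K}.
Reachable from B: {B, D}.
In K's history but not B's: {K} — 1 commit.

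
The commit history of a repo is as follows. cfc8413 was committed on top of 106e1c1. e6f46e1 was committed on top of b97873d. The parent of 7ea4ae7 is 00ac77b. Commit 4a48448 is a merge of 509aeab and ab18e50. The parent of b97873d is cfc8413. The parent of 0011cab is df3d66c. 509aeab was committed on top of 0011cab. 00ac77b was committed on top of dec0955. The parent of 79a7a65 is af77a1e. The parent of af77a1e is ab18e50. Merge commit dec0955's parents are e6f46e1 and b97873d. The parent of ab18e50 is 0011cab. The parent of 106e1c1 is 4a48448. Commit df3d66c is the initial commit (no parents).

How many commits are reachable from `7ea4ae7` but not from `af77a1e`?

9

Reachable from 7ea4ae7: {0011cab, 00ac77b, 106e1c1, 4a48448, 509aeab, 7ea4ae7, ab18e50, b97873d, cfc8413, dec0955, df3d66c, e6f46e1}.
Reachable from af77a1e: {0011cab, ab18e50, af77a1e, df3d66c}.
In 7ea4ae7's history but not af77a1e's: {00ac77b, 106e1c1, 4a48448, 509aeab, 7ea4ae7, b97873d, cfc8413, dec0955, e6f46e1} — 9 commits.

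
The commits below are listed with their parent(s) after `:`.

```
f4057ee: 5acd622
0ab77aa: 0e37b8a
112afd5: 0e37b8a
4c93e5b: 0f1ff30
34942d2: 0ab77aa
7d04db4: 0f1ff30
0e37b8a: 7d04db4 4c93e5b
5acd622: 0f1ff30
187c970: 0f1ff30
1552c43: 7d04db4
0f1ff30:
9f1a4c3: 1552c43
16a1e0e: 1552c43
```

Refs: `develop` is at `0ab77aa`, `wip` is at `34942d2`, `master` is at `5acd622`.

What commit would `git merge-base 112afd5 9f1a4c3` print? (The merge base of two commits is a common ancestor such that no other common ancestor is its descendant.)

7d04db4

Ancestors of 112afd5: {0e37b8a, 0f1ff30, 112afd5, 4c93e5b, 7d04db4}.
Ancestors of 9f1a4c3: {0f1ff30, 1552c43, 7d04db4, 9f1a4c3}.
Common ancestors: {0f1ff30, 7d04db4}.
Among these, 7d04db4 is not an ancestor of any other common ancestor — it is the merge base.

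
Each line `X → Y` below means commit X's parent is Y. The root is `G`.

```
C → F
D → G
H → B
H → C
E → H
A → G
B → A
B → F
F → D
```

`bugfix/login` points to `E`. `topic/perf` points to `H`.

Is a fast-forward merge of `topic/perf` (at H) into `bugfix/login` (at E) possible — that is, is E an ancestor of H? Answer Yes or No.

A fast-forward from E to H is possible iff E is an ancestor of H.
Ancestors of H: {A, B, C, D, F, G, H}.
E is not among them, so fast-forward is not possible.

No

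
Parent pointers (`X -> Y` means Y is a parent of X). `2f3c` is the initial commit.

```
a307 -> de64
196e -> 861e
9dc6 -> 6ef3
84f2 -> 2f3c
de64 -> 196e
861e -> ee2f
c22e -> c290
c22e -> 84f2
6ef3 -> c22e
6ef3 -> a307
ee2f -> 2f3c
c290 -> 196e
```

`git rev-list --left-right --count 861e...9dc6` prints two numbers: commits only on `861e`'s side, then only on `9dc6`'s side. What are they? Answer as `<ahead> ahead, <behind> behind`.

Reachable from 861e: {2f3c, 861e, ee2f}.
Reachable from 9dc6: {196e, 2f3c, 6ef3, 84f2, 861e, 9dc6, a307, c22e, c290, de64, ee2f}.
Only in 861e's history (ahead): {} — 0.
Only in 9dc6's history (behind): {196e, 6ef3, 84f2, 9dc6, a307, c22e, c290, de64} — 8.

0 ahead, 8 behind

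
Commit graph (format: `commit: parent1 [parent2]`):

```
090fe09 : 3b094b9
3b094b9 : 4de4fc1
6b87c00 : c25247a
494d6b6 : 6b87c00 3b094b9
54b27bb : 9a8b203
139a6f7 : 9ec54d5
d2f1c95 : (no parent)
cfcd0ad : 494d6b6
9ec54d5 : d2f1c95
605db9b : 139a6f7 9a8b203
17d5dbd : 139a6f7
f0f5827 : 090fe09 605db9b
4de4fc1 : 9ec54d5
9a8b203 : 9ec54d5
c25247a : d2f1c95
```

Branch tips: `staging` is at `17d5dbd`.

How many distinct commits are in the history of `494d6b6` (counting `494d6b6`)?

Walking parent pointers from 494d6b6: reachable set = {3b094b9, 494d6b6, 4de4fc1, 6b87c00, 9ec54d5, c25247a, d2f1c95}.
That is 7 commits.

7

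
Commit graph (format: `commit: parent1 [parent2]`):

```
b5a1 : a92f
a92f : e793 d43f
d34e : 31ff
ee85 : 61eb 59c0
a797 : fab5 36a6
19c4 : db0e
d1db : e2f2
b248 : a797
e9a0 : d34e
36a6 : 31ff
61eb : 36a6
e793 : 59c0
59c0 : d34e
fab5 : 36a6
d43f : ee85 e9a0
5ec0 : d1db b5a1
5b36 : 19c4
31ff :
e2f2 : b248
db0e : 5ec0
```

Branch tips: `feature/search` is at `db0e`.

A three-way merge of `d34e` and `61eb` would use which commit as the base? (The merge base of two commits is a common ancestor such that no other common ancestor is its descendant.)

Ancestors of d34e: {31ff, d34e}.
Ancestors of 61eb: {31ff, 36a6, 61eb}.
Common ancestors: {31ff}.
The only common ancestor is 31ff, so it is the merge base.

31ff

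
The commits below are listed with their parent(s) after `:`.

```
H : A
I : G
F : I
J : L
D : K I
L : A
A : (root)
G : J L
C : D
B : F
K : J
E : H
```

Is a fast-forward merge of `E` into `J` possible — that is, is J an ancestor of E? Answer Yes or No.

No

A fast-forward from J to E is possible iff J is an ancestor of E.
Ancestors of E: {A, E, H}.
J is not among them, so fast-forward is not possible.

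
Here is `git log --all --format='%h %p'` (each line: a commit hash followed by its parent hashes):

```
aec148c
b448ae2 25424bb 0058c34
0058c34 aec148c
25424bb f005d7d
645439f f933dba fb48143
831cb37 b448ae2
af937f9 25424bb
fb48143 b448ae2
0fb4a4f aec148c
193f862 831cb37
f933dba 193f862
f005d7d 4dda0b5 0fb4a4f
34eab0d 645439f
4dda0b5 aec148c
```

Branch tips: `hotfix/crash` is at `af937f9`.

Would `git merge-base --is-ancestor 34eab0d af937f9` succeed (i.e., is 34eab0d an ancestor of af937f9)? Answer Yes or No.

No

Ancestors of af937f9: {0fb4a4f, 25424bb, 4dda0b5, aec148c, af937f9, f005d7d}.
34eab0d is not in that set, so it is not an ancestor of af937f9.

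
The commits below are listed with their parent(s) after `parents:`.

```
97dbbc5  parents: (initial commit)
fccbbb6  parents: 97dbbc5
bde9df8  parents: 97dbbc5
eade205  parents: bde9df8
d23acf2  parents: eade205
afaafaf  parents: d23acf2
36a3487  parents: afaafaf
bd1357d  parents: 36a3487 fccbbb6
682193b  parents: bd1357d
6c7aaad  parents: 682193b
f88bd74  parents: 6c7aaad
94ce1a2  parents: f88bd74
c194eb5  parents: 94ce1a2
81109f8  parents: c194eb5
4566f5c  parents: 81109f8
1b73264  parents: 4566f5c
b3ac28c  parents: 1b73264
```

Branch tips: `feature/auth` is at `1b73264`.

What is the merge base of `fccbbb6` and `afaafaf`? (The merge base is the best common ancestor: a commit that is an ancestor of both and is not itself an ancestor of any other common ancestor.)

97dbbc5

Ancestors of fccbbb6: {97dbbc5, fccbbb6}.
Ancestors of afaafaf: {97dbbc5, afaafaf, bde9df8, d23acf2, eade205}.
Common ancestors: {97dbbc5}.
The only common ancestor is 97dbbc5, so it is the merge base.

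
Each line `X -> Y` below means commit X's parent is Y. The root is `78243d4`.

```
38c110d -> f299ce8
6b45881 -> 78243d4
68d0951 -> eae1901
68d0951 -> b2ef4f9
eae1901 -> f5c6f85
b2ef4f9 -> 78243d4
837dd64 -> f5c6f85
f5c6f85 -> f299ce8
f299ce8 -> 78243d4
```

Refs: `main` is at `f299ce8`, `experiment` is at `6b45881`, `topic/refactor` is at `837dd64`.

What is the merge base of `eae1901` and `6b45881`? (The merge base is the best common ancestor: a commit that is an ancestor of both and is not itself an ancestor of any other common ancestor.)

78243d4

Ancestors of eae1901: {78243d4, eae1901, f299ce8, f5c6f85}.
Ancestors of 6b45881: {6b45881, 78243d4}.
Common ancestors: {78243d4}.
The only common ancestor is 78243d4, so it is the merge base.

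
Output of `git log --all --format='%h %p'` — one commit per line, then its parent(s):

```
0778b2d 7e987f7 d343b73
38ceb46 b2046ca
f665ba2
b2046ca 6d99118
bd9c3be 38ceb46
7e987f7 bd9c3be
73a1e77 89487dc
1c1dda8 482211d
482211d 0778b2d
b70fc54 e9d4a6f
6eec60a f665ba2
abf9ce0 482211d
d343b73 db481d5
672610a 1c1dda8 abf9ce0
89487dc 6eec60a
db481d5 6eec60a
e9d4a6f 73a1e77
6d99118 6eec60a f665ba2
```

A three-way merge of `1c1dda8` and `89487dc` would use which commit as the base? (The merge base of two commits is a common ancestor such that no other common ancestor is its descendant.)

Ancestors of 1c1dda8: {0778b2d, 1c1dda8, 38ceb46, 482211d, 6d99118, 6eec60a, 7e987f7, b2046ca, bd9c3be, d343b73, db481d5, f665ba2}.
Ancestors of 89487dc: {6eec60a, 89487dc, f665ba2}.
Common ancestors: {6eec60a, f665ba2}.
Among these, 6eec60a is not an ancestor of any other common ancestor — it is the merge base.

6eec60a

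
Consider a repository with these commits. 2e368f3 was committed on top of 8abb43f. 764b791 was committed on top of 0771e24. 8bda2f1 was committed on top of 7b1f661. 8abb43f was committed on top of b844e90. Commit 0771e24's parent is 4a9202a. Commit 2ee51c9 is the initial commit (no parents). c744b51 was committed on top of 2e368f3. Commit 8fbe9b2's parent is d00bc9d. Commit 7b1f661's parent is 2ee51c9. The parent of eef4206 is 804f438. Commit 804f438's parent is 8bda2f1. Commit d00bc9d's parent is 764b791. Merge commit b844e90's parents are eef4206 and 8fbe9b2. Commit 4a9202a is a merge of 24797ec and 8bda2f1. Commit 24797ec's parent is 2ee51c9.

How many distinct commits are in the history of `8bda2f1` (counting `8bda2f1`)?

3

Walking parent pointers from 8bda2f1: reachable set = {2ee51c9, 7b1f661, 8bda2f1}.
That is 3 commits.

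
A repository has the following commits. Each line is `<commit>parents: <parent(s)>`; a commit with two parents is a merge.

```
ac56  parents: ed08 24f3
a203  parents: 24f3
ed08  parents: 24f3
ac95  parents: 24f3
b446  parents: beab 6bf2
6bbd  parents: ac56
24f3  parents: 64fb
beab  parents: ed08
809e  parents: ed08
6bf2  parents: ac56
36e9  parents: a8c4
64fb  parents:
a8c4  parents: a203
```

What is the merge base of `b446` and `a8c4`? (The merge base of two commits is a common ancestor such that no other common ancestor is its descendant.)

24f3

Ancestors of b446: {24f3, 64fb, 6bf2, ac56, b446, beab, ed08}.
Ancestors of a8c4: {24f3, 64fb, a203, a8c4}.
Common ancestors: {24f3, 64fb}.
Among these, 24f3 is not an ancestor of any other common ancestor — it is the merge base.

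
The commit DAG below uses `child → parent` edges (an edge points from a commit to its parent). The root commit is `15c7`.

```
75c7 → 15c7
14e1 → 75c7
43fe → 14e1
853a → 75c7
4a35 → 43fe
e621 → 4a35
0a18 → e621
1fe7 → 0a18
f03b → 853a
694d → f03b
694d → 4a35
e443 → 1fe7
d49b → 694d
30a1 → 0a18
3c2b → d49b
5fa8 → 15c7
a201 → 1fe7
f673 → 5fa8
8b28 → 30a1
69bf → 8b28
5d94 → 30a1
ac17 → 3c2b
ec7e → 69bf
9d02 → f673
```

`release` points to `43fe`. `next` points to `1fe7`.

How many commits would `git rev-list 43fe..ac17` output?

7

Reachable from ac17: {14e1, 15c7, 3c2b, 43fe, 4a35, 694d, 75c7, 853a, ac17, d49b, f03b}.
Reachable from 43fe: {14e1, 15c7, 43fe, 75c7}.
In ac17's history but not 43fe's: {3c2b, 4a35, 694d, 853a, ac17, d49b, f03b} — 7 commits.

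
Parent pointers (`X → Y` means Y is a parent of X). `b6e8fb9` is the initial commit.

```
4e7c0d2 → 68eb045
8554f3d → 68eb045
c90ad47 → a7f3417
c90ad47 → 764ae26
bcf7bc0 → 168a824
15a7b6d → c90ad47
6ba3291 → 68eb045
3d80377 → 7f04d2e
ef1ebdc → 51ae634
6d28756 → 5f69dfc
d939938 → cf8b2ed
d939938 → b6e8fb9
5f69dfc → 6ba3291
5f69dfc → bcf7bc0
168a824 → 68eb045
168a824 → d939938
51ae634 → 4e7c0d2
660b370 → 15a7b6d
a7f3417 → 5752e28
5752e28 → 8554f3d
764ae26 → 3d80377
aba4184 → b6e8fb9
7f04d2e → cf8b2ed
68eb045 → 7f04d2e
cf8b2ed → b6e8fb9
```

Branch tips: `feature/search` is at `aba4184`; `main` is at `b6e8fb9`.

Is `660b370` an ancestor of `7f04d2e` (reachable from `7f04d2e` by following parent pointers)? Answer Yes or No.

Ancestors of 7f04d2e: {7f04d2e, b6e8fb9, cf8b2ed}.
660b370 is not in that set, so it is not an ancestor of 7f04d2e.

No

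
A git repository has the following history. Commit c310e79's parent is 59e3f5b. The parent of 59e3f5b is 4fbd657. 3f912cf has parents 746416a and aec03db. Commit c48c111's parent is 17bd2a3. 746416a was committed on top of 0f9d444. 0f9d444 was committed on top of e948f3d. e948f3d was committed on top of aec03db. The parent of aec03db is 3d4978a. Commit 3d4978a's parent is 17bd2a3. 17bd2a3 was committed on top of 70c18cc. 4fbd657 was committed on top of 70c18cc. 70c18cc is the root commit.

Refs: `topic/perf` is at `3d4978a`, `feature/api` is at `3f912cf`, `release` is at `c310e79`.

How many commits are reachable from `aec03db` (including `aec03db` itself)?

4

Walking parent pointers from aec03db: reachable set = {17bd2a3, 3d4978a, 70c18cc, aec03db}.
That is 4 commits.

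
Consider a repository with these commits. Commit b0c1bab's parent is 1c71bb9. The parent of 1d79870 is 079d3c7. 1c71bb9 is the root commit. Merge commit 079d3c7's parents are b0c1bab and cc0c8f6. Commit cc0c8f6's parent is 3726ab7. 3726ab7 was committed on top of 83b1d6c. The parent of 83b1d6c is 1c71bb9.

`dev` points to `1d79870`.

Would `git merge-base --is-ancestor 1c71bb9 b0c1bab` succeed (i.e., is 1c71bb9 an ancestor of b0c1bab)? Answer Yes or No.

Yes

Ancestors of b0c1bab (commits reachable by following parents): {1c71bb9, b0c1bab}.
1c71bb9 is in that set, so it is an ancestor of b0c1bab.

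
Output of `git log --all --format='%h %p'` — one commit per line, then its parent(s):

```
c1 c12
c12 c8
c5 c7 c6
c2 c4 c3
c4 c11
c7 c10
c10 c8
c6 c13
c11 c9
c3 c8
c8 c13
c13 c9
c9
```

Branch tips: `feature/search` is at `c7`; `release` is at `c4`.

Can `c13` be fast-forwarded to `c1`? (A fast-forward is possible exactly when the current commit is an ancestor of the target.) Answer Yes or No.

A fast-forward from c13 to c1 is possible iff c13 is an ancestor of c1.
Ancestors of c1: {c1, c12, c13, c8, c9}.
c13 is among them, so fast-forward is possible.

Yes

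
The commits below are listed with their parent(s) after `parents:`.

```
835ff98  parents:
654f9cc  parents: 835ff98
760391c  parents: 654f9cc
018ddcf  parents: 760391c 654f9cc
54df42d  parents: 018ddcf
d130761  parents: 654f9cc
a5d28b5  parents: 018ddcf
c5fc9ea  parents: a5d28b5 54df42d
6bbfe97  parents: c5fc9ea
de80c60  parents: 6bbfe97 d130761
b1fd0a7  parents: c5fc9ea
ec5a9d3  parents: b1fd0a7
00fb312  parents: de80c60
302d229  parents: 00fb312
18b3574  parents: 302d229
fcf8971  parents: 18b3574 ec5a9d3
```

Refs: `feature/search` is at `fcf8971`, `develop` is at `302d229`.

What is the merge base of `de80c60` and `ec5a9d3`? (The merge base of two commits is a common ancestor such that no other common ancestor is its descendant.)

Ancestors of de80c60: {018ddcf, 54df42d, 654f9cc, 6bbfe97, 760391c, 835ff98, a5d28b5, c5fc9ea, d130761, de80c60}.
Ancestors of ec5a9d3: {018ddcf, 54df42d, 654f9cc, 760391c, 835ff98, a5d28b5, b1fd0a7, c5fc9ea, ec5a9d3}.
Common ancestors: {018ddcf, 54df42d, 654f9cc, 760391c, 835ff98, a5d28b5, c5fc9ea}.
Among these, c5fc9ea is not an ancestor of any other common ancestor — it is the merge base.

c5fc9ea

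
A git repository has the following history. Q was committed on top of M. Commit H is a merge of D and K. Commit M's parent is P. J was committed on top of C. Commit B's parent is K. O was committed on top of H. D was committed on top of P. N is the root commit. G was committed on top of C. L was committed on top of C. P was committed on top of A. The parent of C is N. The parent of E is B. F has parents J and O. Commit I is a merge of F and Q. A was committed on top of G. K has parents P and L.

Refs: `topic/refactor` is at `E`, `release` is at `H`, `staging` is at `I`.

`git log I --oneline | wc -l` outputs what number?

Walking parent pointers from I: reachable set = {A, C, D, F, G, H, I, J, K, L, M, N, O, P, Q}.
That is 15 commits.

15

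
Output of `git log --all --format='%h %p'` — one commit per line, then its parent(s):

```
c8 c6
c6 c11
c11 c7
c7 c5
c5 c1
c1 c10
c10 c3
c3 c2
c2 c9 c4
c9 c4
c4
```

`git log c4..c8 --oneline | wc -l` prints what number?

Reachable from c8: {c1, c10, c11, c2, c3, c4, c5, c6, c7, c8, c9}.
Reachable from c4: {c4}.
In c8's history but not c4's: {c1, c10, c11, c2, c3, c5, c6, c7, c8, c9} — 10 commits.

10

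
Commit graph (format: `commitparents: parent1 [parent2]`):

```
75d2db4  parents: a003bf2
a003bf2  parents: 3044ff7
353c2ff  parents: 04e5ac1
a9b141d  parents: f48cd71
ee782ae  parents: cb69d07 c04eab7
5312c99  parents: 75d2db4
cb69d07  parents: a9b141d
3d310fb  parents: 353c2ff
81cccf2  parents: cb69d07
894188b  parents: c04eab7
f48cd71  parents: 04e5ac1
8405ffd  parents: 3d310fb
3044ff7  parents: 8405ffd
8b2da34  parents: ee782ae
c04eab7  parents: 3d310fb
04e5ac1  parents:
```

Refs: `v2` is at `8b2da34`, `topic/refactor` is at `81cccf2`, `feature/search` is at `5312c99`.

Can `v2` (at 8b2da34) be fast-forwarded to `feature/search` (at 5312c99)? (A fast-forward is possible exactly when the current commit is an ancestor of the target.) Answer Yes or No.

No

A fast-forward from 8b2da34 to 5312c99 is possible iff 8b2da34 is an ancestor of 5312c99.
Ancestors of 5312c99: {04e5ac1, 3044ff7, 353c2ff, 3d310fb, 5312c99, 75d2db4, 8405ffd, a003bf2}.
8b2da34 is not among them, so fast-forward is not possible.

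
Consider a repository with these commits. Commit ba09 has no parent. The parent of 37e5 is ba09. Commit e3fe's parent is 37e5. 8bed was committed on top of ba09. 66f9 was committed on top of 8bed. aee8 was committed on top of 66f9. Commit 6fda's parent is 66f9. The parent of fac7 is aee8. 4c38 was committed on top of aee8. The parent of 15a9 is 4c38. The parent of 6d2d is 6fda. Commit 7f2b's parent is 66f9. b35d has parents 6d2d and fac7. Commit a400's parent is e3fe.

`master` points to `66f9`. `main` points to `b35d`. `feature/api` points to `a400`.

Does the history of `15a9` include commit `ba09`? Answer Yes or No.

Yes

Ancestors of 15a9 (commits reachable by following parents): {15a9, 4c38, 66f9, 8bed, aee8, ba09}.
ba09 is in that set, so it is an ancestor of 15a9.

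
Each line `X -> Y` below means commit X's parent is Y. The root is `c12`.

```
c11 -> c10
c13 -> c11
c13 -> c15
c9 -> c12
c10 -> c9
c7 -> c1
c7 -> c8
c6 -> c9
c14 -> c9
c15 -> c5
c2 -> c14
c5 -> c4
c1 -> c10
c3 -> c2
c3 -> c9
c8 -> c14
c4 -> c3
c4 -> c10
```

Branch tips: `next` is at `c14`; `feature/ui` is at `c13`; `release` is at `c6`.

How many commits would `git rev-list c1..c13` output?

8

Reachable from c13: {c10, c11, c12, c13, c14, c15, c2, c3, c4, c5, c9}.
Reachable from c1: {c1, c10, c12, c9}.
In c13's history but not c1's: {c11, c13, c14, c15, c2, c3, c4, c5} — 8 commits.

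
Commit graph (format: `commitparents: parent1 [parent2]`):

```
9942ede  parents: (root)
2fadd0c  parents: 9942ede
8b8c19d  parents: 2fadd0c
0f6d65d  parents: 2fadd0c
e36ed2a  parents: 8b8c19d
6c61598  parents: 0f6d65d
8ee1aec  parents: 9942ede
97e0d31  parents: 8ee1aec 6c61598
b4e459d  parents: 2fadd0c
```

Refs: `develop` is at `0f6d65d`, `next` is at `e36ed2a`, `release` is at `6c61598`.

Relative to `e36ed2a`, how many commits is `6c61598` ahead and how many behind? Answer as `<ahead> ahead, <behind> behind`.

Reachable from 6c61598: {0f6d65d, 2fadd0c, 6c61598, 9942ede}.
Reachable from e36ed2a: {2fadd0c, 8b8c19d, 9942ede, e36ed2a}.
Only in 6c61598's history (ahead): {0f6d65d, 6c61598} — 2.
Only in e36ed2a's history (behind): {8b8c19d, e36ed2a} — 2.

2 ahead, 2 behind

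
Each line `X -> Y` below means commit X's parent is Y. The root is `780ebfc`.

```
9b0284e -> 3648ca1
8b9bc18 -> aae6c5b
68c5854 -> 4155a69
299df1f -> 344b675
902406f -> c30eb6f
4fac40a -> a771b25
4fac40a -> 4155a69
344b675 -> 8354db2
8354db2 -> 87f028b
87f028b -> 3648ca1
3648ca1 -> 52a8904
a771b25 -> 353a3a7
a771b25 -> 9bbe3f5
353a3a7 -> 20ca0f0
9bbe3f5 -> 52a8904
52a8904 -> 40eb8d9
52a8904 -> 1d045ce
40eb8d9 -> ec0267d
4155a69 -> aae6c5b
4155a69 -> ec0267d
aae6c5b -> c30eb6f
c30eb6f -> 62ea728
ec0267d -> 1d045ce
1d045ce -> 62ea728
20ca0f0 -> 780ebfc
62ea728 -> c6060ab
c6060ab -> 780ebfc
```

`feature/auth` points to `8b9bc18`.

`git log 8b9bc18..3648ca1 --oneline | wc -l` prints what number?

Reachable from 3648ca1: {1d045ce, 3648ca1, 40eb8d9, 52a8904, 62ea728, 780ebfc, c6060ab, ec0267d}.
Reachable from 8b9bc18: {62ea728, 780ebfc, 8b9bc18, aae6c5b, c30eb6f, c6060ab}.
In 3648ca1's history but not 8b9bc18's: {1d045ce, 3648ca1, 40eb8d9, 52a8904, ec0267d} — 5 commits.

5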